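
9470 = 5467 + 4003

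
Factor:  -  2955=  - 3^1*5^1*197^1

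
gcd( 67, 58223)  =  67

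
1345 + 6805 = 8150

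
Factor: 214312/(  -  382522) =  - 172/307 = - 2^2*43^1*307^( - 1) 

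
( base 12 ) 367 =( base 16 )1FF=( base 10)511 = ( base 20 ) 15B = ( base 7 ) 1330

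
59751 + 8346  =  68097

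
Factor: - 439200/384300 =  - 8/7 = - 2^3*7^( - 1)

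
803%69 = 44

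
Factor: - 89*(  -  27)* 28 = 2^2*3^3*7^1 * 89^1 = 67284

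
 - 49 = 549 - 598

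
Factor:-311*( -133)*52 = 2150876 = 2^2 * 7^1*13^1*19^1 * 311^1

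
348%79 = 32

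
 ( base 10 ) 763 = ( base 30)pd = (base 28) r7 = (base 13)469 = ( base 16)2FB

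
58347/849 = 19449/283 = 68.72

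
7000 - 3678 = 3322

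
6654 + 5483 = 12137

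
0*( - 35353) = 0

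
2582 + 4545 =7127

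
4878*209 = 1019502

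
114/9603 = 38/3201 = 0.01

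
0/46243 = 0 = 0.00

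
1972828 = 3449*572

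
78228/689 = 1476/13 = 113.54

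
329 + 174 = 503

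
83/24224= 83/24224 = 0.00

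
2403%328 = 107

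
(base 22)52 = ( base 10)112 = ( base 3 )11011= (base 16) 70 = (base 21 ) 57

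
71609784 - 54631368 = 16978416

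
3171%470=351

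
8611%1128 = 715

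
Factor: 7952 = 2^4*7^1*71^1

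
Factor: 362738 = 2^1 *67^1 * 2707^1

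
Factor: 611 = 13^1*47^1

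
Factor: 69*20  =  1380 =2^2*3^1*5^1*23^1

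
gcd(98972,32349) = 1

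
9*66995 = 602955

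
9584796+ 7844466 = 17429262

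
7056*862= 6082272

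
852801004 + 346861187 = 1199662191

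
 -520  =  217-737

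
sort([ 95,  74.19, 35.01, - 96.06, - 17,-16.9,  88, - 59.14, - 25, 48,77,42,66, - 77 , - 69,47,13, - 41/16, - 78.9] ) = [ - 96.06,-78.9, - 77,- 69, - 59.14,-25, - 17, - 16.9,  -  41/16,13, 35.01,42, 47,48,  66,74.19,77,88,95 ] 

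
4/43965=4/43965 =0.00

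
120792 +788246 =909038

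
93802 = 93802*1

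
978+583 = 1561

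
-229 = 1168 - 1397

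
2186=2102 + 84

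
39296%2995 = 361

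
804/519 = 1 + 95/173 = 1.55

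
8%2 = 0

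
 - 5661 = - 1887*3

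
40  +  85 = 125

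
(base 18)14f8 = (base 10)7406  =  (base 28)9ce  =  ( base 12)4352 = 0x1CEE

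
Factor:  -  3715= - 5^1*743^1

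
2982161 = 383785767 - 380803606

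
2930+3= 2933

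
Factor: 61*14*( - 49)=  - 2^1*7^3*61^1=- 41846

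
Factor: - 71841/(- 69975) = 77/75 = 3^( - 1) * 5^ ( - 2 )*7^1 * 11^1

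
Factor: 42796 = 2^2*13^1*823^1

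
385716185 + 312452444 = 698168629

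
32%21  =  11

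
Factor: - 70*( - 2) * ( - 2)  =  -2^3 *5^1*7^1 = -280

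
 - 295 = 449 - 744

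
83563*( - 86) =  -  7186418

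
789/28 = 28+5/28 = 28.18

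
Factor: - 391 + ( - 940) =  - 11^3 = - 1331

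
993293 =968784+24509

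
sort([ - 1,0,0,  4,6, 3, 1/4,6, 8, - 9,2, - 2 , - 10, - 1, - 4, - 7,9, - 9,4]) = [ - 10,-9,- 9, - 7,-4,- 2, - 1, - 1,  0 , 0, 1/4, 2,3, 4,4,6, 6, 8, 9]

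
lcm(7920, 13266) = 530640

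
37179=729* 51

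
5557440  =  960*5789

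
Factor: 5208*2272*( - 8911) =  - 105440084736 = - 2^8*3^1*7^2*19^1 * 31^1*67^1*71^1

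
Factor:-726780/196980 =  - 12113/3283  =  -  7^( - 2 )*67^( - 1 ) * 12113^1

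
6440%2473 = 1494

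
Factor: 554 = 2^1 * 277^1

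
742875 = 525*1415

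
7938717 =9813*809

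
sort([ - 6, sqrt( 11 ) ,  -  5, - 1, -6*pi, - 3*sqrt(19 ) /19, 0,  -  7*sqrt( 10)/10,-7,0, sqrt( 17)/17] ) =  [ - 6*pi, - 7, - 6, - 5, - 7*sqrt( 10 ) /10, - 1, - 3 * sqrt ( 19 )/19 , 0, 0,sqrt( 17 )/17, sqrt(11)] 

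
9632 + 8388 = 18020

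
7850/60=785/6 = 130.83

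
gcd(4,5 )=1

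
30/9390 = 1/313 = 0.00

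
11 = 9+2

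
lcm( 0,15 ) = 0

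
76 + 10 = 86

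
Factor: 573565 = 5^1 * 114713^1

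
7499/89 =7499/89 = 84.26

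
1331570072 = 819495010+512075062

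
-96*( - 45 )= 4320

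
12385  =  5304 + 7081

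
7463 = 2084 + 5379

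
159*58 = 9222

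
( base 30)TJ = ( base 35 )pe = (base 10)889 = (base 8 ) 1571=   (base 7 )2410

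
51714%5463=2547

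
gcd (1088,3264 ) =1088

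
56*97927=5483912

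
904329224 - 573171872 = 331157352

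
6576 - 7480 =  - 904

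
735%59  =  27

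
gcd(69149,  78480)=1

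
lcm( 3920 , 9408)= 47040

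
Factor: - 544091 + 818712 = 47^1*5843^1=274621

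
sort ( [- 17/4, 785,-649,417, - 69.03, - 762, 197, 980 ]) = [ -762, - 649, - 69.03,  -  17/4,197, 417,785,980 ]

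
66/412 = 33/206  =  0.16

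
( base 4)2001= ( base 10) 129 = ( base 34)3r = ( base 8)201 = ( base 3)11210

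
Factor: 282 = 2^1*3^1 * 47^1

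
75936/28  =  2712 =2712.00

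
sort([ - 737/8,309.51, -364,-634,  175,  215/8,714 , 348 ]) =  [-634, - 364, - 737/8,215/8,175,309.51,348,714 ]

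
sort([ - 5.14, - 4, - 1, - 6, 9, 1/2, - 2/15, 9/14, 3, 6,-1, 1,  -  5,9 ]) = [ - 6 , - 5.14, - 5, - 4, - 1, - 1, - 2/15, 1/2, 9/14, 1, 3 , 6,9, 9 ]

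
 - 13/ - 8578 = 13/8578 = 0.00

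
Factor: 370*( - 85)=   -  31450= - 2^1*5^2 *17^1*37^1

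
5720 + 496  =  6216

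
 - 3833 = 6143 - 9976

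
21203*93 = 1971879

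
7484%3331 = 822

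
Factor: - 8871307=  - 23^1*385709^1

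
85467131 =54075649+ 31391482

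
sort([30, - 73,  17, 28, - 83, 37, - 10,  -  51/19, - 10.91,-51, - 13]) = [ - 83, - 73 , - 51, - 13, -10.91,-10,  -  51/19,17, 28,30, 37]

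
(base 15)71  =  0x6A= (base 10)106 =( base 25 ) 46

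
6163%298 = 203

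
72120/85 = 14424/17 = 848.47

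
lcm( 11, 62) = 682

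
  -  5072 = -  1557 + - 3515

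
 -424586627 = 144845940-569432567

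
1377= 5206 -3829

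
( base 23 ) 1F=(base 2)100110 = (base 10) 38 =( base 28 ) 1A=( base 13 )2c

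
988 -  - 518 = 1506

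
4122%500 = 122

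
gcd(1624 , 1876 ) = 28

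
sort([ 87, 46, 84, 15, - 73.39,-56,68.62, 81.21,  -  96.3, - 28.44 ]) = [ - 96.3 , - 73.39 ,- 56,- 28.44,15,46,68.62,81.21,84, 87]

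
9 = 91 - 82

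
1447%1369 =78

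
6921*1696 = 11738016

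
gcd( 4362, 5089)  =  727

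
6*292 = 1752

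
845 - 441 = 404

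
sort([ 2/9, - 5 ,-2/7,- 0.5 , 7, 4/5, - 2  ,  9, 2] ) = [ - 5, - 2,-0.5, - 2/7, 2/9,  4/5,2,7 , 9 ]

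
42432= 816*52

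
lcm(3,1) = 3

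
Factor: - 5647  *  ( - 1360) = 2^4*5^1 *17^1*5647^1 = 7679920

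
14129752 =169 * 83608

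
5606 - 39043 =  - 33437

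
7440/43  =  173+1/43 = 173.02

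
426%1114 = 426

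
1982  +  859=2841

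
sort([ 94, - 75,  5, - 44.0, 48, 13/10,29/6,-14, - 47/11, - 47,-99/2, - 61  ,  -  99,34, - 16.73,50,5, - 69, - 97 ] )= [ - 99 , - 97, - 75, - 69,  -  61, - 99/2, - 47, - 44.0, - 16.73, - 14, - 47/11,13/10, 29/6,5  ,  5, 34,48,50, 94 ] 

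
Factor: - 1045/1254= - 2^( - 1)*3^( - 1 )*5^1 =- 5/6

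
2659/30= 88 + 19/30= 88.63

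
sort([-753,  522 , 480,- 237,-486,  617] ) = [ - 753,  -  486,-237, 480,  522,  617]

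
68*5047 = 343196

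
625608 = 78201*8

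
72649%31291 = 10067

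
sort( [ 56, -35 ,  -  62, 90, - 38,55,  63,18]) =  [ - 62,  -  38, - 35,  18,55 , 56,63,90]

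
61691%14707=2863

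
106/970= 53/485= 0.11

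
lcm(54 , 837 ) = 1674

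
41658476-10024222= 31634254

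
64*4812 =307968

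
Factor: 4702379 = 11^1*29^1*14741^1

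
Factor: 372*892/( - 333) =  - 110608/111 = - 2^4*3^( - 1 )*31^1*37^( - 1)*223^1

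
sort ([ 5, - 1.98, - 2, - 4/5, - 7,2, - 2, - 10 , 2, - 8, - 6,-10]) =[-10, - 10,-8, - 7, - 6,  -  2, -2, - 1.98,-4/5, 2, 2,5 ]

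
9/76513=9/76513 = 0.00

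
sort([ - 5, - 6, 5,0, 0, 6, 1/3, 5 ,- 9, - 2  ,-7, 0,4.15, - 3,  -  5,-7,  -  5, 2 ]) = [-9, - 7, - 7, - 6,  -  5  , - 5,-5, - 3, - 2,  0,  0, 0,1/3,2,4.15, 5, 5, 6]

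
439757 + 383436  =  823193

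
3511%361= 262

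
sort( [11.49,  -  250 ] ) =[ - 250, 11.49]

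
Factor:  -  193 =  -193^1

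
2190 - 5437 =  - 3247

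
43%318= 43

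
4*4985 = 19940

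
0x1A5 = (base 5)3141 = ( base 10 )421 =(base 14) 221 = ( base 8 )645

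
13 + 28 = 41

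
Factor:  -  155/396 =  - 2^(-2 )*3^( - 2 )*5^1*11^( - 1)*31^1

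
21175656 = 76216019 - 55040363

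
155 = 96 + 59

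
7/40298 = 7/40298=0.00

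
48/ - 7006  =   - 24/3503 = -0.01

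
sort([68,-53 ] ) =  [ - 53,  68] 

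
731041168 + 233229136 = 964270304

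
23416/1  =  23416=23416.00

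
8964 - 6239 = 2725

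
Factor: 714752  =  2^11*349^1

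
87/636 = 29/212 = 0.14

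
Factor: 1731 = 3^1*577^1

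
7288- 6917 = 371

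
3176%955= 311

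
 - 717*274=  - 196458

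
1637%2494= 1637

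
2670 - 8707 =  - 6037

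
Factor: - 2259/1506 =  - 2^ (  -  1 ) * 3^1= -3/2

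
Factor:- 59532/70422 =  - 2^1 * 41^1*97^( -1) = - 82/97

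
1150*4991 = 5739650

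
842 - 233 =609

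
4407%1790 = 827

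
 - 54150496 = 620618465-674768961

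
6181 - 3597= 2584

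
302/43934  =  151/21967 =0.01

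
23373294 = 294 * 79501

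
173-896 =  - 723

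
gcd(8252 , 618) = 2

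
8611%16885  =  8611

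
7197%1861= 1614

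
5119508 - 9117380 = - 3997872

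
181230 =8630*21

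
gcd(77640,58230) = 19410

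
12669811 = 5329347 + 7340464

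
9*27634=248706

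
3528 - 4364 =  - 836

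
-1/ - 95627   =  1/95627 = 0.00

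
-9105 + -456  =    -  9561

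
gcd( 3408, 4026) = 6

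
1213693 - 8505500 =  - 7291807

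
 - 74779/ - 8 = 9347 + 3/8 = 9347.38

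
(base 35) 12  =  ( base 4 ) 211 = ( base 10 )37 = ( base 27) 1a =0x25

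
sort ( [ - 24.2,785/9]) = [ - 24.2,785/9]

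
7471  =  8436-965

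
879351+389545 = 1268896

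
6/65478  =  1/10913 = 0.00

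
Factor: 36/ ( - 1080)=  - 1/30 = -  2^ (-1) * 3^(-1) * 5^(-1) 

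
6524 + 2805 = 9329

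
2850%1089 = 672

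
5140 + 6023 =11163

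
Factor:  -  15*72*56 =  - 60480  =  - 2^6*3^3*5^1* 7^1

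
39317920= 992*39635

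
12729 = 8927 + 3802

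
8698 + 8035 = 16733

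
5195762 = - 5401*(-962) 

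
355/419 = 355/419= 0.85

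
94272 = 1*94272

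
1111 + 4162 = 5273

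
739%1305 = 739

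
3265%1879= 1386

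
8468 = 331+8137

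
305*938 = 286090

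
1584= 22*72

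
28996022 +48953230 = 77949252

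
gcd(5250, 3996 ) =6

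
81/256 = 81/256 = 0.32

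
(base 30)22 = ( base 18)38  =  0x3E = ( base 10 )62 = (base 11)57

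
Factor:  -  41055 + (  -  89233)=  - 130288 = - 2^4*17^1*479^1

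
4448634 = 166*26799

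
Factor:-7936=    -2^8*31^1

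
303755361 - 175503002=128252359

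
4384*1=4384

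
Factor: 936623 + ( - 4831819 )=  - 2^2*151^1 * 6449^1 = - 3895196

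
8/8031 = 8/8031   =  0.00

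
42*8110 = 340620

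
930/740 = 93/74   =  1.26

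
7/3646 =7/3646=0.00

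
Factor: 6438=2^1*3^1 *29^1*37^1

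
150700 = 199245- 48545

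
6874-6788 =86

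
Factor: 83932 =2^2*20983^1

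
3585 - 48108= - 44523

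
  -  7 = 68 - 75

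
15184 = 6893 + 8291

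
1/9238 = 1/9238 = 0.00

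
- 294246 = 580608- 874854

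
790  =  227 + 563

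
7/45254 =7/45254= 0.00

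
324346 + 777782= 1102128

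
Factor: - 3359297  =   - 151^1* 22247^1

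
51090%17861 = 15368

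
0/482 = 0   =  0.00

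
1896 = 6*316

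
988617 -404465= 584152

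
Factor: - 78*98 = -2^2 * 3^1*7^2*13^1 = - 7644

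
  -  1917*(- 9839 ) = 18861363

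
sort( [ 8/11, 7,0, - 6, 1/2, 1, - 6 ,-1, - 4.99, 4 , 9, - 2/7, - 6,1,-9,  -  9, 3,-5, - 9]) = [ - 9, - 9,-9, - 6,-6, - 6, - 5, - 4.99, - 1 , - 2/7, 0,1/2 , 8/11,  1, 1,3,4,7,9 ] 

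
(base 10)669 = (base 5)10134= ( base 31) LI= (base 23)162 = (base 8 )1235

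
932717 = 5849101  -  4916384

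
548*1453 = 796244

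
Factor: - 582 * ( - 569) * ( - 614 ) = -2^2 * 3^1 *97^1 * 307^1*569^1 = - 203331012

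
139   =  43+96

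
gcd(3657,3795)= 69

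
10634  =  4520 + 6114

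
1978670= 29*68230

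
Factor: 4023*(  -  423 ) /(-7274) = 2^( - 1) * 3^5*47^1 * 149^1*3637^( - 1 ) = 1701729/7274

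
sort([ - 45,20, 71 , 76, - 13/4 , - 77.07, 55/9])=[ - 77.07,- 45,-13/4,  55/9,20, 71,76]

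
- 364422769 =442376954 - 806799723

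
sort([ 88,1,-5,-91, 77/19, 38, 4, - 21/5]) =[-91,  -  5,-21/5, 1, 4,77/19,38, 88 ] 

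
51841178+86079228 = 137920406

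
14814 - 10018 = 4796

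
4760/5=952=952.00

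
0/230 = 0 = 0.00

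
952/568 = 119/71 =1.68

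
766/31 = 766/31 = 24.71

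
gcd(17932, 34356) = 4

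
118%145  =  118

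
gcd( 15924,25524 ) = 12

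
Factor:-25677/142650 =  - 9/50=-2^(-1) * 3^2 * 5^( - 2)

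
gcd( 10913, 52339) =7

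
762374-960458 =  - 198084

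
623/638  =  623/638 = 0.98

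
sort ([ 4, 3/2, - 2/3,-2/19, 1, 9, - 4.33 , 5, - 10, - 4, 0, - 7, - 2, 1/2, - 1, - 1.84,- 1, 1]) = [ - 10, - 7, - 4.33,- 4, - 2, - 1.84, - 1 , - 1, - 2/3, - 2/19, 0, 1/2, 1, 1, 3/2, 4 , 5, 9]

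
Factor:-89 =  - 89^1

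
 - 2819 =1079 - 3898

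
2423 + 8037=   10460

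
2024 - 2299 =  -  275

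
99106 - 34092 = 65014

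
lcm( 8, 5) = 40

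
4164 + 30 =4194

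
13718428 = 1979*6932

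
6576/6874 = 3288/3437 = 0.96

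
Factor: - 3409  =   - 7^1*487^1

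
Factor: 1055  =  5^1*211^1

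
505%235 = 35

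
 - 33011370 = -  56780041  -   - 23768671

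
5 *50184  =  250920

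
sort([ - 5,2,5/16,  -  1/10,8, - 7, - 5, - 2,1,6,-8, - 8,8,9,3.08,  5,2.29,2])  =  [ - 8, - 8, - 7 ,  -  5,- 5,-2 ,- 1/10,5/16, 1,2 , 2,2.29 , 3.08,5 , 6, 8,8,9 ]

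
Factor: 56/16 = 7/2 = 2^ ( - 1 )*7^1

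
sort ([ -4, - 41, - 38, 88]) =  [-41, - 38, - 4,  88]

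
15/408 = 5/136 = 0.04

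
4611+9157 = 13768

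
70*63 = 4410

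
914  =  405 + 509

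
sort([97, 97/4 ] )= [ 97/4,97]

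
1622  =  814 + 808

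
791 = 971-180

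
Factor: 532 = 2^2  *  7^1*19^1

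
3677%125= 52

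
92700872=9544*9713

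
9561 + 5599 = 15160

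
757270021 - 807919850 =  - 50649829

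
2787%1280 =227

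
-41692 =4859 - 46551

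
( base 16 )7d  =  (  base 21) 5k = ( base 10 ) 125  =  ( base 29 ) 49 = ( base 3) 11122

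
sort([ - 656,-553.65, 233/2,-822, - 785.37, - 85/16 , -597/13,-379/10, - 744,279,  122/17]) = [ - 822,-785.37, - 744, - 656, - 553.65,- 597/13, - 379/10, - 85/16, 122/17,233/2,279 ] 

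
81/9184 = 81/9184=0.01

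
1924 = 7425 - 5501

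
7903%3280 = 1343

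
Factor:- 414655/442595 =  - 653/697 = -17^(- 1)*41^( - 1 )*653^1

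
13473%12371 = 1102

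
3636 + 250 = 3886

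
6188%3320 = 2868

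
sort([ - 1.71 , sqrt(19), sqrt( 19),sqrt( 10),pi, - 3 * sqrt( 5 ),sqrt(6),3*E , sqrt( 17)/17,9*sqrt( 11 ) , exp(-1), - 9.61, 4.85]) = [ - 9.61, - 3*sqrt(5),  -  1.71,sqrt( 17)/17, exp( - 1),  sqrt( 6),pi,sqrt( 10),sqrt ( 19), sqrt( 19 ) , 4.85 , 3*E, 9*sqrt ( 11) ]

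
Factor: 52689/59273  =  3^1*7^1*13^1*193^1 * 59273^( - 1)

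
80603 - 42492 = 38111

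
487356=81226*6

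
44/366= 22/183  =  0.12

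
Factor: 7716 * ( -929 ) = - 2^2*3^1*643^1*929^1  =  - 7168164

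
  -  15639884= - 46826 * 334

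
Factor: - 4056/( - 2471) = 2^3 * 3^1*7^(  -  1 )*13^2*353^( - 1) 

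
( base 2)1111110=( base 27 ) 4I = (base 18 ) 70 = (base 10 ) 126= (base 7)240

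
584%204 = 176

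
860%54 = 50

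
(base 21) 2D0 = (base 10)1155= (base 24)203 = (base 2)10010000011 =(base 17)3gg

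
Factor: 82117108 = 2^2*20529277^1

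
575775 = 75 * 7677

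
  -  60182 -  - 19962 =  - 40220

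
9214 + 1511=10725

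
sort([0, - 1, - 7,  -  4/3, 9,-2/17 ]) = [ - 7, - 4/3, - 1, - 2/17, 0, 9]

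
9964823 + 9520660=19485483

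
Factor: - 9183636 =  -  2^2 * 3^2 * 7^1*11^1 * 3313^1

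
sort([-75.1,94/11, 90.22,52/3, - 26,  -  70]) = [ - 75.1,-70,-26,94/11,52/3 , 90.22]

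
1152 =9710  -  8558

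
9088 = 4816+4272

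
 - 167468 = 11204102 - 11371570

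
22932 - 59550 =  - 36618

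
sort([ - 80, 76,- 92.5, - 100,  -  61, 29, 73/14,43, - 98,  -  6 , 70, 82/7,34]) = [ - 100, - 98,-92.5, - 80, - 61,  -  6, 73/14, 82/7, 29, 34, 43,  70 , 76]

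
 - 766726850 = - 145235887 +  - 621490963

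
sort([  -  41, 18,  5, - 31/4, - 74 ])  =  [ - 74,  -  41, - 31/4,5,18 ]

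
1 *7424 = 7424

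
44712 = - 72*( - 621) 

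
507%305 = 202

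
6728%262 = 178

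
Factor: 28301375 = 5^3*373^1*607^1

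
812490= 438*1855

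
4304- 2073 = 2231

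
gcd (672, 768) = 96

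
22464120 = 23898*940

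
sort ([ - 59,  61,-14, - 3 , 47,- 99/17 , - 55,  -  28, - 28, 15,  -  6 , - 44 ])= [ - 59,-55, - 44,  -  28, - 28,  -  14, - 6 , - 99/17, - 3, 15, 47, 61]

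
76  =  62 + 14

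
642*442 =283764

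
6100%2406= 1288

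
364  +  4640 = 5004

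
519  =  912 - 393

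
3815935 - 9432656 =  - 5616721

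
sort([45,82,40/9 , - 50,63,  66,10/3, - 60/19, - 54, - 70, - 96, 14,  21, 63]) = [ - 96, - 70,-54, - 50, - 60/19,10/3,40/9, 14,21,45, 63,  63 , 66,82]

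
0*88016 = 0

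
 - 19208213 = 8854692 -28062905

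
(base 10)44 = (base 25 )1J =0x2c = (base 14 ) 32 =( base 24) 1K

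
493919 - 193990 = 299929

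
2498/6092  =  1249/3046 = 0.41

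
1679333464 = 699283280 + 980050184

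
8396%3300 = 1796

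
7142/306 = 3571/153 = 23.34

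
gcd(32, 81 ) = 1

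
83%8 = 3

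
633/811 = 633/811 = 0.78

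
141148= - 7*(-20164 ) 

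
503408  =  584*862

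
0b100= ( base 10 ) 4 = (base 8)4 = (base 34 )4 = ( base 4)10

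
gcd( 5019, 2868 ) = 717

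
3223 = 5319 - 2096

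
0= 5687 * 0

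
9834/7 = 1404+6/7 = 1404.86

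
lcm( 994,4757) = 66598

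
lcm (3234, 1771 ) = 74382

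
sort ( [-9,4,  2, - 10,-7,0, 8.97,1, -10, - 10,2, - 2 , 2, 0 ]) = [-10, - 10, - 10,-9, - 7, - 2,0, 0,1,2, 2, 2,4, 8.97 ] 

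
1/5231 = 1/5231=0.00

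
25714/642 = 12857/321 = 40.05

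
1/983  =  1/983 = 0.00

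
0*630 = 0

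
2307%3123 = 2307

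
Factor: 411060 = 2^2*3^1 * 5^1*13^1*17^1*31^1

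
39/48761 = 39/48761 = 0.00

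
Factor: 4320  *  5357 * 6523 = 2^5  *3^3*5^1*11^2*487^1*593^1 = 150956831520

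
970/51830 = 97/5183 = 0.02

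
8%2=0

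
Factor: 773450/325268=2^( - 1 )*5^2*31^1*233^( - 1)*349^( - 1)*499^1 = 386725/162634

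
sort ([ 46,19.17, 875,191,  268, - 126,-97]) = [-126, - 97, 19.17, 46,191,268, 875]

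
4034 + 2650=6684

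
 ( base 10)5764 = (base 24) a04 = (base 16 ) 1684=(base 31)5ut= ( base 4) 1122010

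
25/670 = 5/134 = 0.04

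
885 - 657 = 228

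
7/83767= 7/83767= 0.00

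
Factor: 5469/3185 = 3^1*5^( - 1) *7^( - 2)*13^ ( - 1 ) * 1823^1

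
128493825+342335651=470829476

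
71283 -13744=57539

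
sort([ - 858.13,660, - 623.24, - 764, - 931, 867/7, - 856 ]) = [ - 931, - 858.13, - 856, - 764 ,- 623.24,867/7, 660]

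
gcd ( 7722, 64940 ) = 2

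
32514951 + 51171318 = 83686269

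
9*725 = 6525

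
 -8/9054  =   - 1 + 4523/4527 = - 0.00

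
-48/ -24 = 2 + 0/1   =  2.00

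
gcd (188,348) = 4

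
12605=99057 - 86452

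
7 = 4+3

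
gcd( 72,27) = 9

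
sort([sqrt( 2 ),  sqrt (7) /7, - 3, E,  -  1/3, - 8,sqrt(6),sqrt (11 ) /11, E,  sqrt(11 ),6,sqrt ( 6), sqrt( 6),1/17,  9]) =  [ - 8, - 3,-1/3  ,  1/17, sqrt ( 11 ) /11,sqrt( 7) /7,sqrt (2 ), sqrt(6 ), sqrt( 6 ), sqrt( 6),E,E,sqrt(11 ),6,9 ]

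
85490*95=8121550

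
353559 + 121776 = 475335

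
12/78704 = 3/19676=0.00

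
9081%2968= 177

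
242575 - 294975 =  -52400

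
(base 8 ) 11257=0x12af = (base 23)90M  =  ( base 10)4783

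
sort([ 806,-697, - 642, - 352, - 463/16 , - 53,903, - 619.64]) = [ - 697, - 642, - 619.64,-352, - 53,- 463/16,  806,  903]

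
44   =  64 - 20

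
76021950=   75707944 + 314006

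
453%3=0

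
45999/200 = 229  +  199/200= 230.00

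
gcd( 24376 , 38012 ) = 4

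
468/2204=117/551 = 0.21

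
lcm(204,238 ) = 1428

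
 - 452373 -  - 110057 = - 342316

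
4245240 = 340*12486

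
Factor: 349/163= 163^( - 1)*349^1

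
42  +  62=104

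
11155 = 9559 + 1596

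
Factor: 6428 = 2^2*1607^1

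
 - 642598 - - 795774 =153176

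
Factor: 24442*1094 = 2^2 * 11^2*101^1 * 547^1 = 26739548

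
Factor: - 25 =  - 5^2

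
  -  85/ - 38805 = 17/7761 = 0.00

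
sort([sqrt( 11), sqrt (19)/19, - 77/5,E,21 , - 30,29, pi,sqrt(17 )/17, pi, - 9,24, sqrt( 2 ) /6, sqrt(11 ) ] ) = [ - 30 , - 77/5, - 9,  sqrt( 19) /19, sqrt( 2) /6,  sqrt ( 17)/17, E, pi, pi, sqrt( 11 ), sqrt( 11 ), 21, 24,  29] 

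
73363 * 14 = 1027082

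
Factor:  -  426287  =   -426287^1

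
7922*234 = 1853748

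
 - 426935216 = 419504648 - 846439864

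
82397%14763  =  8582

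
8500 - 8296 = 204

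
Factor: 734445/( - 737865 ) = -859/863 = -859^1  *  863^(  -  1 )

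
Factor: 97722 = 2^1*3^2* 61^1*89^1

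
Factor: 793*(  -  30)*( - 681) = 2^1*3^2*5^1*13^1*61^1*227^1 = 16200990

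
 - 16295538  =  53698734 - 69994272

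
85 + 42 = 127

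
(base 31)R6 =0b1101001011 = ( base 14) 443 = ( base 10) 843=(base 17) 2FA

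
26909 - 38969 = - 12060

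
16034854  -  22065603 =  - 6030749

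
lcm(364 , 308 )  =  4004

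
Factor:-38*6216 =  - 236208 = - 2^4*3^1*7^1 * 19^1* 37^1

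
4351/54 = 4351/54 = 80.57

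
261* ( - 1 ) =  - 261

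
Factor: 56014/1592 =2^( - 2)* 7^1 * 199^( - 1)*4001^1  =  28007/796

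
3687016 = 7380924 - 3693908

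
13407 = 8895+4512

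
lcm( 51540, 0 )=0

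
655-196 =459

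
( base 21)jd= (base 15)1c7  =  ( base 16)19c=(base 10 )412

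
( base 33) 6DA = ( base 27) 9f7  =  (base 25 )b3n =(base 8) 15475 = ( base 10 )6973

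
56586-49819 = 6767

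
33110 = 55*602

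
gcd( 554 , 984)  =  2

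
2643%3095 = 2643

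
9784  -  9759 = 25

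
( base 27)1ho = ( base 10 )1212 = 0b10010111100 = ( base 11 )A02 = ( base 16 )4BC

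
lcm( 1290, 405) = 34830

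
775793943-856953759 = -81159816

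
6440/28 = 230=230.00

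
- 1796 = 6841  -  8637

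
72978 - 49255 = 23723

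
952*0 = 0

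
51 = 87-36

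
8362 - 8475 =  - 113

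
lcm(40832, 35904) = 2082432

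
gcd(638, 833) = 1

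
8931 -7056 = 1875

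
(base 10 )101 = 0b1100101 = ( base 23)49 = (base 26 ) 3N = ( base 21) 4H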